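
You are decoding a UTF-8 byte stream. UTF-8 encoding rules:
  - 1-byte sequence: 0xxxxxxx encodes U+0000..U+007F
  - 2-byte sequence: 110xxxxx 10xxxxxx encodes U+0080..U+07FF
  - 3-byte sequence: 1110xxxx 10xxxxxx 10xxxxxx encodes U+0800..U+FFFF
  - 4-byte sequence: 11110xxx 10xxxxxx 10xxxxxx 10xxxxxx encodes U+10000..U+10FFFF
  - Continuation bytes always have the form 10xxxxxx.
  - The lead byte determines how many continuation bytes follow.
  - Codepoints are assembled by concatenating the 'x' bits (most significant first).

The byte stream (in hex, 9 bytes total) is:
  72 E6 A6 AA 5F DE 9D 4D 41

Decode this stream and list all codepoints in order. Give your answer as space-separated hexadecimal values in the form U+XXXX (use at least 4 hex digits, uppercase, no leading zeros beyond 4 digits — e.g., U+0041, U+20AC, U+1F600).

Answer: U+0072 U+69AA U+005F U+079D U+004D U+0041

Derivation:
Byte[0]=72: 1-byte ASCII. cp=U+0072
Byte[1]=E6: 3-byte lead, need 2 cont bytes. acc=0x6
Byte[2]=A6: continuation. acc=(acc<<6)|0x26=0x1A6
Byte[3]=AA: continuation. acc=(acc<<6)|0x2A=0x69AA
Completed: cp=U+69AA (starts at byte 1)
Byte[4]=5F: 1-byte ASCII. cp=U+005F
Byte[5]=DE: 2-byte lead, need 1 cont bytes. acc=0x1E
Byte[6]=9D: continuation. acc=(acc<<6)|0x1D=0x79D
Completed: cp=U+079D (starts at byte 5)
Byte[7]=4D: 1-byte ASCII. cp=U+004D
Byte[8]=41: 1-byte ASCII. cp=U+0041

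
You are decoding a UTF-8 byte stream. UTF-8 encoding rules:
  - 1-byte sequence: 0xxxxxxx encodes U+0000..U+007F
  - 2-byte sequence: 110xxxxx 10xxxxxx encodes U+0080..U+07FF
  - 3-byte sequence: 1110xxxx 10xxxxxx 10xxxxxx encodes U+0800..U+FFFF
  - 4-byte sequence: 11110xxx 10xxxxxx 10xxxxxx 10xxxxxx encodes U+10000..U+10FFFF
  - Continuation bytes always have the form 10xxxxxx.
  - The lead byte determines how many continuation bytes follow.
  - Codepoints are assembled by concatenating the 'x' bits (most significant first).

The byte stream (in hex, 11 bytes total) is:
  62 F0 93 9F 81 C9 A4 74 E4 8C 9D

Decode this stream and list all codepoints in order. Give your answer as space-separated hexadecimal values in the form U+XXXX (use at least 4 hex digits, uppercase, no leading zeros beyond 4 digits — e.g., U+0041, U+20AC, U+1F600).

Byte[0]=62: 1-byte ASCII. cp=U+0062
Byte[1]=F0: 4-byte lead, need 3 cont bytes. acc=0x0
Byte[2]=93: continuation. acc=(acc<<6)|0x13=0x13
Byte[3]=9F: continuation. acc=(acc<<6)|0x1F=0x4DF
Byte[4]=81: continuation. acc=(acc<<6)|0x01=0x137C1
Completed: cp=U+137C1 (starts at byte 1)
Byte[5]=C9: 2-byte lead, need 1 cont bytes. acc=0x9
Byte[6]=A4: continuation. acc=(acc<<6)|0x24=0x264
Completed: cp=U+0264 (starts at byte 5)
Byte[7]=74: 1-byte ASCII. cp=U+0074
Byte[8]=E4: 3-byte lead, need 2 cont bytes. acc=0x4
Byte[9]=8C: continuation. acc=(acc<<6)|0x0C=0x10C
Byte[10]=9D: continuation. acc=(acc<<6)|0x1D=0x431D
Completed: cp=U+431D (starts at byte 8)

Answer: U+0062 U+137C1 U+0264 U+0074 U+431D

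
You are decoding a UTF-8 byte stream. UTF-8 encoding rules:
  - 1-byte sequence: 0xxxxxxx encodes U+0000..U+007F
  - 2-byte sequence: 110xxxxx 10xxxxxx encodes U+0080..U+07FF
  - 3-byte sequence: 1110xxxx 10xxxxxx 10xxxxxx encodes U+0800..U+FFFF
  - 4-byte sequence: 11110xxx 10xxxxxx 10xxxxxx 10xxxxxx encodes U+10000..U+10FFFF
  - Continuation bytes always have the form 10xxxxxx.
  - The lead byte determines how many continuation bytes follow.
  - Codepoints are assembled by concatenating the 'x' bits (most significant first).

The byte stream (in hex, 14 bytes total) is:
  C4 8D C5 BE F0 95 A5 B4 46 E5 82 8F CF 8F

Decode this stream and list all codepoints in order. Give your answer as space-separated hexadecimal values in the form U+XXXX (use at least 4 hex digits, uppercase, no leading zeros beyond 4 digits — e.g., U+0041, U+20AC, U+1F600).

Answer: U+010D U+017E U+15974 U+0046 U+508F U+03CF

Derivation:
Byte[0]=C4: 2-byte lead, need 1 cont bytes. acc=0x4
Byte[1]=8D: continuation. acc=(acc<<6)|0x0D=0x10D
Completed: cp=U+010D (starts at byte 0)
Byte[2]=C5: 2-byte lead, need 1 cont bytes. acc=0x5
Byte[3]=BE: continuation. acc=(acc<<6)|0x3E=0x17E
Completed: cp=U+017E (starts at byte 2)
Byte[4]=F0: 4-byte lead, need 3 cont bytes. acc=0x0
Byte[5]=95: continuation. acc=(acc<<6)|0x15=0x15
Byte[6]=A5: continuation. acc=(acc<<6)|0x25=0x565
Byte[7]=B4: continuation. acc=(acc<<6)|0x34=0x15974
Completed: cp=U+15974 (starts at byte 4)
Byte[8]=46: 1-byte ASCII. cp=U+0046
Byte[9]=E5: 3-byte lead, need 2 cont bytes. acc=0x5
Byte[10]=82: continuation. acc=(acc<<6)|0x02=0x142
Byte[11]=8F: continuation. acc=(acc<<6)|0x0F=0x508F
Completed: cp=U+508F (starts at byte 9)
Byte[12]=CF: 2-byte lead, need 1 cont bytes. acc=0xF
Byte[13]=8F: continuation. acc=(acc<<6)|0x0F=0x3CF
Completed: cp=U+03CF (starts at byte 12)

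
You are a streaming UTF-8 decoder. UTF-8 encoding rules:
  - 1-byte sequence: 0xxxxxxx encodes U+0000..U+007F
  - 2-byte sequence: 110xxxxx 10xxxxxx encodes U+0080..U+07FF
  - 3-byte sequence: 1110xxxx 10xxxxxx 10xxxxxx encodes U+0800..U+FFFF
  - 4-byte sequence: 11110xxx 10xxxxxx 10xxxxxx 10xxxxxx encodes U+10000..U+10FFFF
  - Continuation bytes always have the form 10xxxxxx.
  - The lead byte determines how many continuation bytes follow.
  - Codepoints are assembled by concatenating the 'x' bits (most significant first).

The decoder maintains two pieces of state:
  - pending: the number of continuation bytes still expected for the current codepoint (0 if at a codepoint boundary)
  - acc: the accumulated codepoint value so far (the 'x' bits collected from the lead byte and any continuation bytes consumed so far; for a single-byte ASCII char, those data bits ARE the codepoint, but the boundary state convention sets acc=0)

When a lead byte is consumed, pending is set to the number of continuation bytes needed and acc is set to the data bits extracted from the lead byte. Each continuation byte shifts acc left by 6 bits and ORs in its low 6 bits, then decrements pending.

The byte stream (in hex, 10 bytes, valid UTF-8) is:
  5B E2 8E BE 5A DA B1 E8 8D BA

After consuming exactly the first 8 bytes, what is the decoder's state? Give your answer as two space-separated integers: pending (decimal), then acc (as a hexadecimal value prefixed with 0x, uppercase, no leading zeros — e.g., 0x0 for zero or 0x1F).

Byte[0]=5B: 1-byte. pending=0, acc=0x0
Byte[1]=E2: 3-byte lead. pending=2, acc=0x2
Byte[2]=8E: continuation. acc=(acc<<6)|0x0E=0x8E, pending=1
Byte[3]=BE: continuation. acc=(acc<<6)|0x3E=0x23BE, pending=0
Byte[4]=5A: 1-byte. pending=0, acc=0x0
Byte[5]=DA: 2-byte lead. pending=1, acc=0x1A
Byte[6]=B1: continuation. acc=(acc<<6)|0x31=0x6B1, pending=0
Byte[7]=E8: 3-byte lead. pending=2, acc=0x8

Answer: 2 0x8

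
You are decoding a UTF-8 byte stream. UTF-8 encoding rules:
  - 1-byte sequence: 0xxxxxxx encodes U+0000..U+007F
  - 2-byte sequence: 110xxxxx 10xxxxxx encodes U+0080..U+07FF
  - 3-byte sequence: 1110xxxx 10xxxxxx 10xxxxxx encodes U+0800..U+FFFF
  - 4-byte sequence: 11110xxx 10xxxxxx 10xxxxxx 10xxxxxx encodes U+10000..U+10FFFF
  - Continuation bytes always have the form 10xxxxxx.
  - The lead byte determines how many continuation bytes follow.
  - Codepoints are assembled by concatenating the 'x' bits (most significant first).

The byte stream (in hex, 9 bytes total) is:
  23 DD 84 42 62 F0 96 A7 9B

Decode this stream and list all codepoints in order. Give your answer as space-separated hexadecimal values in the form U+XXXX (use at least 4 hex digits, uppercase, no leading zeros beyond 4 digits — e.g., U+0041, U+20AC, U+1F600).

Byte[0]=23: 1-byte ASCII. cp=U+0023
Byte[1]=DD: 2-byte lead, need 1 cont bytes. acc=0x1D
Byte[2]=84: continuation. acc=(acc<<6)|0x04=0x744
Completed: cp=U+0744 (starts at byte 1)
Byte[3]=42: 1-byte ASCII. cp=U+0042
Byte[4]=62: 1-byte ASCII. cp=U+0062
Byte[5]=F0: 4-byte lead, need 3 cont bytes. acc=0x0
Byte[6]=96: continuation. acc=(acc<<6)|0x16=0x16
Byte[7]=A7: continuation. acc=(acc<<6)|0x27=0x5A7
Byte[8]=9B: continuation. acc=(acc<<6)|0x1B=0x169DB
Completed: cp=U+169DB (starts at byte 5)

Answer: U+0023 U+0744 U+0042 U+0062 U+169DB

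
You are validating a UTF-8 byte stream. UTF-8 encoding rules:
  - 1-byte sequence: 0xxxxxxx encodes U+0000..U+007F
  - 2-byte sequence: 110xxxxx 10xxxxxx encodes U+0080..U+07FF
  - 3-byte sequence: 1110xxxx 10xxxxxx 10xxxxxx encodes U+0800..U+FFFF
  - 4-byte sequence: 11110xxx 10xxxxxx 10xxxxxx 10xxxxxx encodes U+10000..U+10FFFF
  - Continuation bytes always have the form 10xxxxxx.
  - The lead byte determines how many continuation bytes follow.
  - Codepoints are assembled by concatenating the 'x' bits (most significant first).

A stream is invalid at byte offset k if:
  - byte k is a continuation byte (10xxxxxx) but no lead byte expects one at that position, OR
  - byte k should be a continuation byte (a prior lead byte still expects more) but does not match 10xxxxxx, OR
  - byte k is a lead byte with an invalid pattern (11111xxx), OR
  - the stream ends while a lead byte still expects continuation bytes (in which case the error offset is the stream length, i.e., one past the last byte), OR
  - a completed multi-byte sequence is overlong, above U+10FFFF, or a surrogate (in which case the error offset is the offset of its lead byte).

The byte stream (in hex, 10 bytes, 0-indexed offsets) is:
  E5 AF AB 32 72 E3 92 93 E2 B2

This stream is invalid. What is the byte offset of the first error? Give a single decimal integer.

Answer: 10

Derivation:
Byte[0]=E5: 3-byte lead, need 2 cont bytes. acc=0x5
Byte[1]=AF: continuation. acc=(acc<<6)|0x2F=0x16F
Byte[2]=AB: continuation. acc=(acc<<6)|0x2B=0x5BEB
Completed: cp=U+5BEB (starts at byte 0)
Byte[3]=32: 1-byte ASCII. cp=U+0032
Byte[4]=72: 1-byte ASCII. cp=U+0072
Byte[5]=E3: 3-byte lead, need 2 cont bytes. acc=0x3
Byte[6]=92: continuation. acc=(acc<<6)|0x12=0xD2
Byte[7]=93: continuation. acc=(acc<<6)|0x13=0x3493
Completed: cp=U+3493 (starts at byte 5)
Byte[8]=E2: 3-byte lead, need 2 cont bytes. acc=0x2
Byte[9]=B2: continuation. acc=(acc<<6)|0x32=0xB2
Byte[10]: stream ended, expected continuation. INVALID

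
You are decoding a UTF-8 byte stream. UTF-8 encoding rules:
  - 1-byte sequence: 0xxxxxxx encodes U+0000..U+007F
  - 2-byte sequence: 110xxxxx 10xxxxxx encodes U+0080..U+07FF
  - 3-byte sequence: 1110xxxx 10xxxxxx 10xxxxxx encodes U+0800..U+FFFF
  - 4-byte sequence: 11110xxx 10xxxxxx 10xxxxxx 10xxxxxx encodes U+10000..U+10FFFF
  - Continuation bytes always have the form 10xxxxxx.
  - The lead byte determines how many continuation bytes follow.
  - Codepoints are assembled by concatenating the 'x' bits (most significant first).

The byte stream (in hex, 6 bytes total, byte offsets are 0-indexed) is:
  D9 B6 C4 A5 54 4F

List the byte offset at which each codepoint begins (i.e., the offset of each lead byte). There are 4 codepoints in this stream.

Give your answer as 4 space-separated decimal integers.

Answer: 0 2 4 5

Derivation:
Byte[0]=D9: 2-byte lead, need 1 cont bytes. acc=0x19
Byte[1]=B6: continuation. acc=(acc<<6)|0x36=0x676
Completed: cp=U+0676 (starts at byte 0)
Byte[2]=C4: 2-byte lead, need 1 cont bytes. acc=0x4
Byte[3]=A5: continuation. acc=(acc<<6)|0x25=0x125
Completed: cp=U+0125 (starts at byte 2)
Byte[4]=54: 1-byte ASCII. cp=U+0054
Byte[5]=4F: 1-byte ASCII. cp=U+004F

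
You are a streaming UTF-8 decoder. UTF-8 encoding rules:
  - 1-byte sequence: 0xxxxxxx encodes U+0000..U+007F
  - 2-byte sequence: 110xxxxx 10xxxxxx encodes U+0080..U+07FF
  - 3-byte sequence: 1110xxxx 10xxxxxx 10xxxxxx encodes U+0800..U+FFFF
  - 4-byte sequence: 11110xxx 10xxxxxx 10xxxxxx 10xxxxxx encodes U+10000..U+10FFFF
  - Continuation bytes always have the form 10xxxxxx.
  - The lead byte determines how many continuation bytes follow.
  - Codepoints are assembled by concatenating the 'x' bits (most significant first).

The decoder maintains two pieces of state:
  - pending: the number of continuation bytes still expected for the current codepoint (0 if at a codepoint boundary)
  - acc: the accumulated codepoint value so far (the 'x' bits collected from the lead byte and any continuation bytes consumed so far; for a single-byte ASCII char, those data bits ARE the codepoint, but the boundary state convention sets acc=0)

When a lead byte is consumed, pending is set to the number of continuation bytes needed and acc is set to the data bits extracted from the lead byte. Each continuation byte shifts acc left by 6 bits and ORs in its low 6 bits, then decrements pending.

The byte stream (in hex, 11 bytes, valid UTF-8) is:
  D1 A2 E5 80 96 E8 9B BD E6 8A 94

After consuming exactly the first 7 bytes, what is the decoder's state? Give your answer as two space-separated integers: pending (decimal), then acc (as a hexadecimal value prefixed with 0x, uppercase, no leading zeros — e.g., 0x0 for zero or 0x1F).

Byte[0]=D1: 2-byte lead. pending=1, acc=0x11
Byte[1]=A2: continuation. acc=(acc<<6)|0x22=0x462, pending=0
Byte[2]=E5: 3-byte lead. pending=2, acc=0x5
Byte[3]=80: continuation. acc=(acc<<6)|0x00=0x140, pending=1
Byte[4]=96: continuation. acc=(acc<<6)|0x16=0x5016, pending=0
Byte[5]=E8: 3-byte lead. pending=2, acc=0x8
Byte[6]=9B: continuation. acc=(acc<<6)|0x1B=0x21B, pending=1

Answer: 1 0x21B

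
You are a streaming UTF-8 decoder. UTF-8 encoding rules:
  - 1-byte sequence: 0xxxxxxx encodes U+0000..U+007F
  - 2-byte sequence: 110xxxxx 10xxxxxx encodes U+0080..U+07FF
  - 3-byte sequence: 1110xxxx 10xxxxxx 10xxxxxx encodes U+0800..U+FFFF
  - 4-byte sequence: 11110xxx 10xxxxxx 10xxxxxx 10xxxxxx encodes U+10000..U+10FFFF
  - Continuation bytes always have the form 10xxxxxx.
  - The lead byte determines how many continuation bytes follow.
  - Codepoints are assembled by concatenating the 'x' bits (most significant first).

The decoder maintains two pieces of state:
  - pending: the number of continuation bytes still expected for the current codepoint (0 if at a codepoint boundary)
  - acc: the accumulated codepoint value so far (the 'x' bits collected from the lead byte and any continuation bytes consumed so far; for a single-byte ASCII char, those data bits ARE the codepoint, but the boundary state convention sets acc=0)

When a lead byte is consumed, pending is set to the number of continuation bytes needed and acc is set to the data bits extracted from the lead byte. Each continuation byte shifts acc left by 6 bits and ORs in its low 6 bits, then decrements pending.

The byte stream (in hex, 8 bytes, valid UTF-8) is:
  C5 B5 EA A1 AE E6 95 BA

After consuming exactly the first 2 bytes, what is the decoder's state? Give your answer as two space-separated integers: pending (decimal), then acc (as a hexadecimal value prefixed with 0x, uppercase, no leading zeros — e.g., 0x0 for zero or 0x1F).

Answer: 0 0x175

Derivation:
Byte[0]=C5: 2-byte lead. pending=1, acc=0x5
Byte[1]=B5: continuation. acc=(acc<<6)|0x35=0x175, pending=0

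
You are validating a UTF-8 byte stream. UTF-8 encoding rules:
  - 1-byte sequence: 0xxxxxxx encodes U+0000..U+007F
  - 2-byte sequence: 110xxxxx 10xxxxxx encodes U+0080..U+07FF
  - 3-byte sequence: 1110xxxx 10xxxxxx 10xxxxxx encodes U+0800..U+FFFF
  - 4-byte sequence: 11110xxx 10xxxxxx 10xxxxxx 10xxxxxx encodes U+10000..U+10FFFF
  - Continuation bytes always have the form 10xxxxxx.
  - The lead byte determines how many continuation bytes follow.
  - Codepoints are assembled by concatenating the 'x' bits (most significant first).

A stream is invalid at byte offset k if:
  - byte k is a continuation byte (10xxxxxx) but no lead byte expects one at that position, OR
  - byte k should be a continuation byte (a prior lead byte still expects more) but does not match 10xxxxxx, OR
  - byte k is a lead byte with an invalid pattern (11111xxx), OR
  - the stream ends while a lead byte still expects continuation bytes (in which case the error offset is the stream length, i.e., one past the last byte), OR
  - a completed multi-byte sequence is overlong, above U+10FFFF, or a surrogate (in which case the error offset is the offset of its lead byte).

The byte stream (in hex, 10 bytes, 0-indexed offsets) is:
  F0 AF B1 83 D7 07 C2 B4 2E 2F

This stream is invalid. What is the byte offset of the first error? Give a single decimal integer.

Byte[0]=F0: 4-byte lead, need 3 cont bytes. acc=0x0
Byte[1]=AF: continuation. acc=(acc<<6)|0x2F=0x2F
Byte[2]=B1: continuation. acc=(acc<<6)|0x31=0xBF1
Byte[3]=83: continuation. acc=(acc<<6)|0x03=0x2FC43
Completed: cp=U+2FC43 (starts at byte 0)
Byte[4]=D7: 2-byte lead, need 1 cont bytes. acc=0x17
Byte[5]=07: expected 10xxxxxx continuation. INVALID

Answer: 5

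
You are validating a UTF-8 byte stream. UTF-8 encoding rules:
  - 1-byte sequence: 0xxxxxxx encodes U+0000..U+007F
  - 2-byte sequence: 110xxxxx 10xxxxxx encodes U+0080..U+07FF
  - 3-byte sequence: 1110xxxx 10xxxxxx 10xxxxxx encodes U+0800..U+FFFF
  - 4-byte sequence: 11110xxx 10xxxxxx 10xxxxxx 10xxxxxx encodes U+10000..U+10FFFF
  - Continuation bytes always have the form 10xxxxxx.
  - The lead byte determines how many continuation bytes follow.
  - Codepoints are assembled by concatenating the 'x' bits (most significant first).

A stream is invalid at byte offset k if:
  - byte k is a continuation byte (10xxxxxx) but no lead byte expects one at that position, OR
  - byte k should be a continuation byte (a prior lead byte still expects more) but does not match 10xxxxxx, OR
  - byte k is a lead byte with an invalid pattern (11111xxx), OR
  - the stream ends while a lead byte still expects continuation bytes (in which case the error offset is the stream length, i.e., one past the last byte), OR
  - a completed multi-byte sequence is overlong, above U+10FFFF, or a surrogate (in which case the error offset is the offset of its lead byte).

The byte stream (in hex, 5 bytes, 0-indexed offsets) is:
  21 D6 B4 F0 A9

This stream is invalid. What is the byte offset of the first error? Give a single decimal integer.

Byte[0]=21: 1-byte ASCII. cp=U+0021
Byte[1]=D6: 2-byte lead, need 1 cont bytes. acc=0x16
Byte[2]=B4: continuation. acc=(acc<<6)|0x34=0x5B4
Completed: cp=U+05B4 (starts at byte 1)
Byte[3]=F0: 4-byte lead, need 3 cont bytes. acc=0x0
Byte[4]=A9: continuation. acc=(acc<<6)|0x29=0x29
Byte[5]: stream ended, expected continuation. INVALID

Answer: 5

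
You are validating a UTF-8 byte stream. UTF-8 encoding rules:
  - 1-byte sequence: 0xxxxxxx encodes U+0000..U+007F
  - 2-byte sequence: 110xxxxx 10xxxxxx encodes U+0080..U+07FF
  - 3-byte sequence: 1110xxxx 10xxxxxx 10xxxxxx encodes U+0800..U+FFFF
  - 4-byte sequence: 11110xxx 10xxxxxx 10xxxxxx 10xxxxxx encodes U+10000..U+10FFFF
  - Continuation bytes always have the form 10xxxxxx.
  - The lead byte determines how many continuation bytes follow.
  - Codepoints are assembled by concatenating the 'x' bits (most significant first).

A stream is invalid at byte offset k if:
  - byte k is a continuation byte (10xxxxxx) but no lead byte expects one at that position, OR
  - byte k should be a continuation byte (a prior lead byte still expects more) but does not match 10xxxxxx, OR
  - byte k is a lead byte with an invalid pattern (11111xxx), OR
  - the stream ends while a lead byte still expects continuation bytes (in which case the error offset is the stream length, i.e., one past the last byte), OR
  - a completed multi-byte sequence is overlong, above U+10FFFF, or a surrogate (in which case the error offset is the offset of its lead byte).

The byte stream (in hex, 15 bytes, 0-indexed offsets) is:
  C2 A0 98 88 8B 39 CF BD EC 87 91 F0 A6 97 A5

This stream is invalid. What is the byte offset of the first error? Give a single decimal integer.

Byte[0]=C2: 2-byte lead, need 1 cont bytes. acc=0x2
Byte[1]=A0: continuation. acc=(acc<<6)|0x20=0xA0
Completed: cp=U+00A0 (starts at byte 0)
Byte[2]=98: INVALID lead byte (not 0xxx/110x/1110/11110)

Answer: 2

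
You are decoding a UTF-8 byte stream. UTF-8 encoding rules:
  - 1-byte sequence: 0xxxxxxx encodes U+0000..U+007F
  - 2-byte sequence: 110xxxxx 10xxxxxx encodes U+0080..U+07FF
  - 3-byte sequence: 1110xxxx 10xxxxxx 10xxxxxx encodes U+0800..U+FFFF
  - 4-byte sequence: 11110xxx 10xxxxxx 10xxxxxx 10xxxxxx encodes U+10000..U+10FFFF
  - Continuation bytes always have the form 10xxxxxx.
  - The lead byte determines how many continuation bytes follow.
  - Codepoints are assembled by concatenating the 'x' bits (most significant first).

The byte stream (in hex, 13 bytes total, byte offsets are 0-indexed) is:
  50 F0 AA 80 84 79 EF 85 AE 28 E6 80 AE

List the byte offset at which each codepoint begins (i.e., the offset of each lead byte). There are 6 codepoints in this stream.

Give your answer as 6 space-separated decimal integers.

Byte[0]=50: 1-byte ASCII. cp=U+0050
Byte[1]=F0: 4-byte lead, need 3 cont bytes. acc=0x0
Byte[2]=AA: continuation. acc=(acc<<6)|0x2A=0x2A
Byte[3]=80: continuation. acc=(acc<<6)|0x00=0xA80
Byte[4]=84: continuation. acc=(acc<<6)|0x04=0x2A004
Completed: cp=U+2A004 (starts at byte 1)
Byte[5]=79: 1-byte ASCII. cp=U+0079
Byte[6]=EF: 3-byte lead, need 2 cont bytes. acc=0xF
Byte[7]=85: continuation. acc=(acc<<6)|0x05=0x3C5
Byte[8]=AE: continuation. acc=(acc<<6)|0x2E=0xF16E
Completed: cp=U+F16E (starts at byte 6)
Byte[9]=28: 1-byte ASCII. cp=U+0028
Byte[10]=E6: 3-byte lead, need 2 cont bytes. acc=0x6
Byte[11]=80: continuation. acc=(acc<<6)|0x00=0x180
Byte[12]=AE: continuation. acc=(acc<<6)|0x2E=0x602E
Completed: cp=U+602E (starts at byte 10)

Answer: 0 1 5 6 9 10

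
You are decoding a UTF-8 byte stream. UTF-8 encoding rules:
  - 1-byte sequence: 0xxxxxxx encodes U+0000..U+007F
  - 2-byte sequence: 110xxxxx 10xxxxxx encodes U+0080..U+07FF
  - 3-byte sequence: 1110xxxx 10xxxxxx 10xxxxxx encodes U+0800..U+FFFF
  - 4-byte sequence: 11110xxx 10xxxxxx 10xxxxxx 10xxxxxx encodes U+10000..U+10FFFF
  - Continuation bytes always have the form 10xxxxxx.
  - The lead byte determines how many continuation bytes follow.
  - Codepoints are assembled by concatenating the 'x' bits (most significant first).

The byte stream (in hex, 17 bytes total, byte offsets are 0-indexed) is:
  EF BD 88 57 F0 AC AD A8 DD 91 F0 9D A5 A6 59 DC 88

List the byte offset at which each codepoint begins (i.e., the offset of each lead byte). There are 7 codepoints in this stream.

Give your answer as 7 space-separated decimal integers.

Answer: 0 3 4 8 10 14 15

Derivation:
Byte[0]=EF: 3-byte lead, need 2 cont bytes. acc=0xF
Byte[1]=BD: continuation. acc=(acc<<6)|0x3D=0x3FD
Byte[2]=88: continuation. acc=(acc<<6)|0x08=0xFF48
Completed: cp=U+FF48 (starts at byte 0)
Byte[3]=57: 1-byte ASCII. cp=U+0057
Byte[4]=F0: 4-byte lead, need 3 cont bytes. acc=0x0
Byte[5]=AC: continuation. acc=(acc<<6)|0x2C=0x2C
Byte[6]=AD: continuation. acc=(acc<<6)|0x2D=0xB2D
Byte[7]=A8: continuation. acc=(acc<<6)|0x28=0x2CB68
Completed: cp=U+2CB68 (starts at byte 4)
Byte[8]=DD: 2-byte lead, need 1 cont bytes. acc=0x1D
Byte[9]=91: continuation. acc=(acc<<6)|0x11=0x751
Completed: cp=U+0751 (starts at byte 8)
Byte[10]=F0: 4-byte lead, need 3 cont bytes. acc=0x0
Byte[11]=9D: continuation. acc=(acc<<6)|0x1D=0x1D
Byte[12]=A5: continuation. acc=(acc<<6)|0x25=0x765
Byte[13]=A6: continuation. acc=(acc<<6)|0x26=0x1D966
Completed: cp=U+1D966 (starts at byte 10)
Byte[14]=59: 1-byte ASCII. cp=U+0059
Byte[15]=DC: 2-byte lead, need 1 cont bytes. acc=0x1C
Byte[16]=88: continuation. acc=(acc<<6)|0x08=0x708
Completed: cp=U+0708 (starts at byte 15)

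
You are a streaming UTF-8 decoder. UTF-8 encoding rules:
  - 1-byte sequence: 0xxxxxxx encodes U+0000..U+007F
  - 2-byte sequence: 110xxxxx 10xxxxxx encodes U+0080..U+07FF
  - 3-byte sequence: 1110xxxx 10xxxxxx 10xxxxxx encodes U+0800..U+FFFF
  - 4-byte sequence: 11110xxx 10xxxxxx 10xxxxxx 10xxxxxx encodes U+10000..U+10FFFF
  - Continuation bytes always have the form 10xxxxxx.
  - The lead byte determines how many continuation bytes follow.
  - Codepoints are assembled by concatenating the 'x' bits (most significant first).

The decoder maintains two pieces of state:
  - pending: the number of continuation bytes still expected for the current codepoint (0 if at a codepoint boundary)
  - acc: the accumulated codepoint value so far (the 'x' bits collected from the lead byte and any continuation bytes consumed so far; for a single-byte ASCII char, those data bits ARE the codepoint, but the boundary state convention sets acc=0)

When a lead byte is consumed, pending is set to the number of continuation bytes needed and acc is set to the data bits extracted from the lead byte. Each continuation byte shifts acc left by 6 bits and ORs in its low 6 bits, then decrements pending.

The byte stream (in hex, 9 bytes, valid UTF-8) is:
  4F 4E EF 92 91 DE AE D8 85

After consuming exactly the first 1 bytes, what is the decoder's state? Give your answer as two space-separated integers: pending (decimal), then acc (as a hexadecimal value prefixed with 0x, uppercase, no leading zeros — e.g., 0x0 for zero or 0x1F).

Answer: 0 0x0

Derivation:
Byte[0]=4F: 1-byte. pending=0, acc=0x0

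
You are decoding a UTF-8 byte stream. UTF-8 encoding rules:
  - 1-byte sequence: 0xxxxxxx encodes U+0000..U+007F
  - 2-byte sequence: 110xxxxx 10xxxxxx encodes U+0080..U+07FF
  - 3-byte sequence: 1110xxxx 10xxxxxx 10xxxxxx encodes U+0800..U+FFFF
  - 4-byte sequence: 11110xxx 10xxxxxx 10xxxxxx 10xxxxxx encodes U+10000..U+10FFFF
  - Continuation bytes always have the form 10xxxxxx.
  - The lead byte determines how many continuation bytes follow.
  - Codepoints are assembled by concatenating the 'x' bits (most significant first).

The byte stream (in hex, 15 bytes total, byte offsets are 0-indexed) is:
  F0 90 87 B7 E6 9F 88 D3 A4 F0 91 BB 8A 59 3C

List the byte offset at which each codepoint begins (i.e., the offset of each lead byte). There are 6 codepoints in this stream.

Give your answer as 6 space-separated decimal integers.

Byte[0]=F0: 4-byte lead, need 3 cont bytes. acc=0x0
Byte[1]=90: continuation. acc=(acc<<6)|0x10=0x10
Byte[2]=87: continuation. acc=(acc<<6)|0x07=0x407
Byte[3]=B7: continuation. acc=(acc<<6)|0x37=0x101F7
Completed: cp=U+101F7 (starts at byte 0)
Byte[4]=E6: 3-byte lead, need 2 cont bytes. acc=0x6
Byte[5]=9F: continuation. acc=(acc<<6)|0x1F=0x19F
Byte[6]=88: continuation. acc=(acc<<6)|0x08=0x67C8
Completed: cp=U+67C8 (starts at byte 4)
Byte[7]=D3: 2-byte lead, need 1 cont bytes. acc=0x13
Byte[8]=A4: continuation. acc=(acc<<6)|0x24=0x4E4
Completed: cp=U+04E4 (starts at byte 7)
Byte[9]=F0: 4-byte lead, need 3 cont bytes. acc=0x0
Byte[10]=91: continuation. acc=(acc<<6)|0x11=0x11
Byte[11]=BB: continuation. acc=(acc<<6)|0x3B=0x47B
Byte[12]=8A: continuation. acc=(acc<<6)|0x0A=0x11ECA
Completed: cp=U+11ECA (starts at byte 9)
Byte[13]=59: 1-byte ASCII. cp=U+0059
Byte[14]=3C: 1-byte ASCII. cp=U+003C

Answer: 0 4 7 9 13 14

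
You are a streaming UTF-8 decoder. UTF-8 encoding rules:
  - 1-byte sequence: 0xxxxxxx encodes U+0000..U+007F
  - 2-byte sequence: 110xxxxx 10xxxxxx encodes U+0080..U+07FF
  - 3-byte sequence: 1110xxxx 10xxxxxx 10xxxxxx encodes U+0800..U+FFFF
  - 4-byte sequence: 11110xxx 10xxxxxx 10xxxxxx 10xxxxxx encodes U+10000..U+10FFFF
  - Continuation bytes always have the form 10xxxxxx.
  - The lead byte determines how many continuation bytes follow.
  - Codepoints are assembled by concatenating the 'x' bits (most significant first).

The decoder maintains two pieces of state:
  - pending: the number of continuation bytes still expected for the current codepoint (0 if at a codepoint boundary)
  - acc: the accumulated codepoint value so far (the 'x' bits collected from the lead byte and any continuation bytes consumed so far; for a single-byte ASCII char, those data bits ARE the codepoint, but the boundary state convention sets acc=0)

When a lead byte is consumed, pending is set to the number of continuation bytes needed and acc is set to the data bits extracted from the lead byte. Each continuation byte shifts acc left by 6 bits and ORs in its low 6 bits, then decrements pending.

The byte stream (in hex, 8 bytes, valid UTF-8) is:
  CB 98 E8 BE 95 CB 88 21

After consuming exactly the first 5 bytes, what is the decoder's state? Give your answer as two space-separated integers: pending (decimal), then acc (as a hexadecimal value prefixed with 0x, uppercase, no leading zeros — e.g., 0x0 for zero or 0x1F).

Answer: 0 0x8F95

Derivation:
Byte[0]=CB: 2-byte lead. pending=1, acc=0xB
Byte[1]=98: continuation. acc=(acc<<6)|0x18=0x2D8, pending=0
Byte[2]=E8: 3-byte lead. pending=2, acc=0x8
Byte[3]=BE: continuation. acc=(acc<<6)|0x3E=0x23E, pending=1
Byte[4]=95: continuation. acc=(acc<<6)|0x15=0x8F95, pending=0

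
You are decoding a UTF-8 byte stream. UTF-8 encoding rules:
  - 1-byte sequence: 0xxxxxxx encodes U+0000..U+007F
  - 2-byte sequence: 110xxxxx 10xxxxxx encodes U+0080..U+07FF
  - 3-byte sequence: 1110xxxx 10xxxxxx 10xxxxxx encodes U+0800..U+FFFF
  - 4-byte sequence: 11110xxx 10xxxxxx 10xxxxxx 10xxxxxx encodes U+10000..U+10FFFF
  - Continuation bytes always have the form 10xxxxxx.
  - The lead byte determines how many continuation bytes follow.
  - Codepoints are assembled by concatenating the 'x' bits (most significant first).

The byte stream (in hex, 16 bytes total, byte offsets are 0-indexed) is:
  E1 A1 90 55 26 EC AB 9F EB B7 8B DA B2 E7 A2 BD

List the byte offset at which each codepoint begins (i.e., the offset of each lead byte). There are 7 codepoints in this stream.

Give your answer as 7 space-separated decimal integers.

Answer: 0 3 4 5 8 11 13

Derivation:
Byte[0]=E1: 3-byte lead, need 2 cont bytes. acc=0x1
Byte[1]=A1: continuation. acc=(acc<<6)|0x21=0x61
Byte[2]=90: continuation. acc=(acc<<6)|0x10=0x1850
Completed: cp=U+1850 (starts at byte 0)
Byte[3]=55: 1-byte ASCII. cp=U+0055
Byte[4]=26: 1-byte ASCII. cp=U+0026
Byte[5]=EC: 3-byte lead, need 2 cont bytes. acc=0xC
Byte[6]=AB: continuation. acc=(acc<<6)|0x2B=0x32B
Byte[7]=9F: continuation. acc=(acc<<6)|0x1F=0xCADF
Completed: cp=U+CADF (starts at byte 5)
Byte[8]=EB: 3-byte lead, need 2 cont bytes. acc=0xB
Byte[9]=B7: continuation. acc=(acc<<6)|0x37=0x2F7
Byte[10]=8B: continuation. acc=(acc<<6)|0x0B=0xBDCB
Completed: cp=U+BDCB (starts at byte 8)
Byte[11]=DA: 2-byte lead, need 1 cont bytes. acc=0x1A
Byte[12]=B2: continuation. acc=(acc<<6)|0x32=0x6B2
Completed: cp=U+06B2 (starts at byte 11)
Byte[13]=E7: 3-byte lead, need 2 cont bytes. acc=0x7
Byte[14]=A2: continuation. acc=(acc<<6)|0x22=0x1E2
Byte[15]=BD: continuation. acc=(acc<<6)|0x3D=0x78BD
Completed: cp=U+78BD (starts at byte 13)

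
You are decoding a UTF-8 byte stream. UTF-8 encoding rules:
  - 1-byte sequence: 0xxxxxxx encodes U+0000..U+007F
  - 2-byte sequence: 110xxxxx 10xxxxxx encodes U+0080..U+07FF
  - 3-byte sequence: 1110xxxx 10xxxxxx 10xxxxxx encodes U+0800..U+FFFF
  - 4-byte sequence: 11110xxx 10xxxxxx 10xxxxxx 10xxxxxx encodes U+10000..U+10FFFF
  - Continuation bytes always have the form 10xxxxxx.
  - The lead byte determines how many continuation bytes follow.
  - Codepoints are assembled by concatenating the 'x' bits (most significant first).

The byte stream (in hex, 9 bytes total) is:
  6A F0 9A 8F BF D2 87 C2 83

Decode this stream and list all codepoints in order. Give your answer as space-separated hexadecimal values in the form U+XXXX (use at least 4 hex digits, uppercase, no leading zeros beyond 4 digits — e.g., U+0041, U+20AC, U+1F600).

Byte[0]=6A: 1-byte ASCII. cp=U+006A
Byte[1]=F0: 4-byte lead, need 3 cont bytes. acc=0x0
Byte[2]=9A: continuation. acc=(acc<<6)|0x1A=0x1A
Byte[3]=8F: continuation. acc=(acc<<6)|0x0F=0x68F
Byte[4]=BF: continuation. acc=(acc<<6)|0x3F=0x1A3FF
Completed: cp=U+1A3FF (starts at byte 1)
Byte[5]=D2: 2-byte lead, need 1 cont bytes. acc=0x12
Byte[6]=87: continuation. acc=(acc<<6)|0x07=0x487
Completed: cp=U+0487 (starts at byte 5)
Byte[7]=C2: 2-byte lead, need 1 cont bytes. acc=0x2
Byte[8]=83: continuation. acc=(acc<<6)|0x03=0x83
Completed: cp=U+0083 (starts at byte 7)

Answer: U+006A U+1A3FF U+0487 U+0083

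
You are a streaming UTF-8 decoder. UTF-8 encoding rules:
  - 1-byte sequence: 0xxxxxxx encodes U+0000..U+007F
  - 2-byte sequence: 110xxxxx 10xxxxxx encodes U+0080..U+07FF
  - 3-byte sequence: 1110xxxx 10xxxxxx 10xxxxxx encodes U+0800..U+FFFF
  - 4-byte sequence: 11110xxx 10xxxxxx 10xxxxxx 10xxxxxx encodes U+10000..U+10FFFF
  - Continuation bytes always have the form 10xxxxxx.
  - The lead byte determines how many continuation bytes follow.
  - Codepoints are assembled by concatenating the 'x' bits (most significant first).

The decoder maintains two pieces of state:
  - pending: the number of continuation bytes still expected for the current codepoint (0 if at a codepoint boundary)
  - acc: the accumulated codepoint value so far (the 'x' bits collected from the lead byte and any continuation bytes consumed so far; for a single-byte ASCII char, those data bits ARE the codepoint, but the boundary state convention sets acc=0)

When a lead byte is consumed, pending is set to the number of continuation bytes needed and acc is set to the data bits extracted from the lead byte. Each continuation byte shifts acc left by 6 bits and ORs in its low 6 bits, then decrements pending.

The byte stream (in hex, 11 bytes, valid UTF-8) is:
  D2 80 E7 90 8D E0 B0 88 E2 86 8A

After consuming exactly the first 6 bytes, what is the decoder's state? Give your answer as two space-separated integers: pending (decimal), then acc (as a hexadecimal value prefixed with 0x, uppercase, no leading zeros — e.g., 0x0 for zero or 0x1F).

Answer: 2 0x0

Derivation:
Byte[0]=D2: 2-byte lead. pending=1, acc=0x12
Byte[1]=80: continuation. acc=(acc<<6)|0x00=0x480, pending=0
Byte[2]=E7: 3-byte lead. pending=2, acc=0x7
Byte[3]=90: continuation. acc=(acc<<6)|0x10=0x1D0, pending=1
Byte[4]=8D: continuation. acc=(acc<<6)|0x0D=0x740D, pending=0
Byte[5]=E0: 3-byte lead. pending=2, acc=0x0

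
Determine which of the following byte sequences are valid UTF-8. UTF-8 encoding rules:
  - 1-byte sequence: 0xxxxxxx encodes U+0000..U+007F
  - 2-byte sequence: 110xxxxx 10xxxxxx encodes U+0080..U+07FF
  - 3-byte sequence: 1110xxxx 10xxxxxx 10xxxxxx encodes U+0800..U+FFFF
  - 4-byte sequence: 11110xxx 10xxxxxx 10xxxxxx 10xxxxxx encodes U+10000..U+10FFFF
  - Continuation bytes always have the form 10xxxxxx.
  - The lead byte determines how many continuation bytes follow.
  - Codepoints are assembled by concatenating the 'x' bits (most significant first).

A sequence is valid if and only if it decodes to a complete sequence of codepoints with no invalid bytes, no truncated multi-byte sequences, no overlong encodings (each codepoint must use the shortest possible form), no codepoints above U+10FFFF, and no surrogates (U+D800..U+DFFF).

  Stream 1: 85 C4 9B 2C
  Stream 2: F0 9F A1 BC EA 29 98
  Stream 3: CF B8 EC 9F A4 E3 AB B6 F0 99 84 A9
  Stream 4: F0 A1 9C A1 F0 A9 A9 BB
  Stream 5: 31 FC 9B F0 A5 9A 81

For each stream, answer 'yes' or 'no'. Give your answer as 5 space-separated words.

Stream 1: error at byte offset 0. INVALID
Stream 2: error at byte offset 5. INVALID
Stream 3: decodes cleanly. VALID
Stream 4: decodes cleanly. VALID
Stream 5: error at byte offset 1. INVALID

Answer: no no yes yes no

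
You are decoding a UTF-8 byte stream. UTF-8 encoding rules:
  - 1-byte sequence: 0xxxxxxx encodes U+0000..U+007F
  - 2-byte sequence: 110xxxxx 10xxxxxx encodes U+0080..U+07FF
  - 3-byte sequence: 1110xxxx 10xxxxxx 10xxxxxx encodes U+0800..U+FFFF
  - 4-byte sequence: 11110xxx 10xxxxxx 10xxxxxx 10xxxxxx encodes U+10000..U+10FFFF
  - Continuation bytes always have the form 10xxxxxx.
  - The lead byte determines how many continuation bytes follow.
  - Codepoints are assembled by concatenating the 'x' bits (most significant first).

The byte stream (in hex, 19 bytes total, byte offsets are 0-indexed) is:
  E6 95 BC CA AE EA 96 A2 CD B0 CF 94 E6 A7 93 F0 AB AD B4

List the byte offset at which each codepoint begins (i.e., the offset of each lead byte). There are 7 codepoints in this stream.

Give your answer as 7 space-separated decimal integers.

Answer: 0 3 5 8 10 12 15

Derivation:
Byte[0]=E6: 3-byte lead, need 2 cont bytes. acc=0x6
Byte[1]=95: continuation. acc=(acc<<6)|0x15=0x195
Byte[2]=BC: continuation. acc=(acc<<6)|0x3C=0x657C
Completed: cp=U+657C (starts at byte 0)
Byte[3]=CA: 2-byte lead, need 1 cont bytes. acc=0xA
Byte[4]=AE: continuation. acc=(acc<<6)|0x2E=0x2AE
Completed: cp=U+02AE (starts at byte 3)
Byte[5]=EA: 3-byte lead, need 2 cont bytes. acc=0xA
Byte[6]=96: continuation. acc=(acc<<6)|0x16=0x296
Byte[7]=A2: continuation. acc=(acc<<6)|0x22=0xA5A2
Completed: cp=U+A5A2 (starts at byte 5)
Byte[8]=CD: 2-byte lead, need 1 cont bytes. acc=0xD
Byte[9]=B0: continuation. acc=(acc<<6)|0x30=0x370
Completed: cp=U+0370 (starts at byte 8)
Byte[10]=CF: 2-byte lead, need 1 cont bytes. acc=0xF
Byte[11]=94: continuation. acc=(acc<<6)|0x14=0x3D4
Completed: cp=U+03D4 (starts at byte 10)
Byte[12]=E6: 3-byte lead, need 2 cont bytes. acc=0x6
Byte[13]=A7: continuation. acc=(acc<<6)|0x27=0x1A7
Byte[14]=93: continuation. acc=(acc<<6)|0x13=0x69D3
Completed: cp=U+69D3 (starts at byte 12)
Byte[15]=F0: 4-byte lead, need 3 cont bytes. acc=0x0
Byte[16]=AB: continuation. acc=(acc<<6)|0x2B=0x2B
Byte[17]=AD: continuation. acc=(acc<<6)|0x2D=0xAED
Byte[18]=B4: continuation. acc=(acc<<6)|0x34=0x2BB74
Completed: cp=U+2BB74 (starts at byte 15)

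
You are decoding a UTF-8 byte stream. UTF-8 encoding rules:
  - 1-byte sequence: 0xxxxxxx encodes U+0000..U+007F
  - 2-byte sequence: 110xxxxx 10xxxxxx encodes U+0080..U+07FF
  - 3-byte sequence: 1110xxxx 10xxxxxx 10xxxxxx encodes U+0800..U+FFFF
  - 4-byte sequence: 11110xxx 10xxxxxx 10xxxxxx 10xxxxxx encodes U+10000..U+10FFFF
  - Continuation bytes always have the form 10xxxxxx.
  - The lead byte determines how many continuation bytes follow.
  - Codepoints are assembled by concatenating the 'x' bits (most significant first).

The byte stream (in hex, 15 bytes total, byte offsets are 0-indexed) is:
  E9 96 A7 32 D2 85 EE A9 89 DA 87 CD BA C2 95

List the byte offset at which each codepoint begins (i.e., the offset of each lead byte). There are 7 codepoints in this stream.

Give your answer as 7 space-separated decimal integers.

Byte[0]=E9: 3-byte lead, need 2 cont bytes. acc=0x9
Byte[1]=96: continuation. acc=(acc<<6)|0x16=0x256
Byte[2]=A7: continuation. acc=(acc<<6)|0x27=0x95A7
Completed: cp=U+95A7 (starts at byte 0)
Byte[3]=32: 1-byte ASCII. cp=U+0032
Byte[4]=D2: 2-byte lead, need 1 cont bytes. acc=0x12
Byte[5]=85: continuation. acc=(acc<<6)|0x05=0x485
Completed: cp=U+0485 (starts at byte 4)
Byte[6]=EE: 3-byte lead, need 2 cont bytes. acc=0xE
Byte[7]=A9: continuation. acc=(acc<<6)|0x29=0x3A9
Byte[8]=89: continuation. acc=(acc<<6)|0x09=0xEA49
Completed: cp=U+EA49 (starts at byte 6)
Byte[9]=DA: 2-byte lead, need 1 cont bytes. acc=0x1A
Byte[10]=87: continuation. acc=(acc<<6)|0x07=0x687
Completed: cp=U+0687 (starts at byte 9)
Byte[11]=CD: 2-byte lead, need 1 cont bytes. acc=0xD
Byte[12]=BA: continuation. acc=(acc<<6)|0x3A=0x37A
Completed: cp=U+037A (starts at byte 11)
Byte[13]=C2: 2-byte lead, need 1 cont bytes. acc=0x2
Byte[14]=95: continuation. acc=(acc<<6)|0x15=0x95
Completed: cp=U+0095 (starts at byte 13)

Answer: 0 3 4 6 9 11 13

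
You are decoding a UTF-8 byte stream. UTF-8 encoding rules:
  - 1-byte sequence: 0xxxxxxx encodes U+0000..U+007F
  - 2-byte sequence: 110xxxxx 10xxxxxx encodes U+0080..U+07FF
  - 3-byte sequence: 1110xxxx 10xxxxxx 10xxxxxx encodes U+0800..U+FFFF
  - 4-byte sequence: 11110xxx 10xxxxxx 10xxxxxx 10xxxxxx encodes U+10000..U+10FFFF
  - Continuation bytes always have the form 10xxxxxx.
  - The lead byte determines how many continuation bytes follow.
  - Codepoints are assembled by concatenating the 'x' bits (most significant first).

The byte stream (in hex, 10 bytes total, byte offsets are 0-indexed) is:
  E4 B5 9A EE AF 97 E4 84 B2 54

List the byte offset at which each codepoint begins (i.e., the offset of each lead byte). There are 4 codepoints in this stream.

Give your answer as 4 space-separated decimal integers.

Answer: 0 3 6 9

Derivation:
Byte[0]=E4: 3-byte lead, need 2 cont bytes. acc=0x4
Byte[1]=B5: continuation. acc=(acc<<6)|0x35=0x135
Byte[2]=9A: continuation. acc=(acc<<6)|0x1A=0x4D5A
Completed: cp=U+4D5A (starts at byte 0)
Byte[3]=EE: 3-byte lead, need 2 cont bytes. acc=0xE
Byte[4]=AF: continuation. acc=(acc<<6)|0x2F=0x3AF
Byte[5]=97: continuation. acc=(acc<<6)|0x17=0xEBD7
Completed: cp=U+EBD7 (starts at byte 3)
Byte[6]=E4: 3-byte lead, need 2 cont bytes. acc=0x4
Byte[7]=84: continuation. acc=(acc<<6)|0x04=0x104
Byte[8]=B2: continuation. acc=(acc<<6)|0x32=0x4132
Completed: cp=U+4132 (starts at byte 6)
Byte[9]=54: 1-byte ASCII. cp=U+0054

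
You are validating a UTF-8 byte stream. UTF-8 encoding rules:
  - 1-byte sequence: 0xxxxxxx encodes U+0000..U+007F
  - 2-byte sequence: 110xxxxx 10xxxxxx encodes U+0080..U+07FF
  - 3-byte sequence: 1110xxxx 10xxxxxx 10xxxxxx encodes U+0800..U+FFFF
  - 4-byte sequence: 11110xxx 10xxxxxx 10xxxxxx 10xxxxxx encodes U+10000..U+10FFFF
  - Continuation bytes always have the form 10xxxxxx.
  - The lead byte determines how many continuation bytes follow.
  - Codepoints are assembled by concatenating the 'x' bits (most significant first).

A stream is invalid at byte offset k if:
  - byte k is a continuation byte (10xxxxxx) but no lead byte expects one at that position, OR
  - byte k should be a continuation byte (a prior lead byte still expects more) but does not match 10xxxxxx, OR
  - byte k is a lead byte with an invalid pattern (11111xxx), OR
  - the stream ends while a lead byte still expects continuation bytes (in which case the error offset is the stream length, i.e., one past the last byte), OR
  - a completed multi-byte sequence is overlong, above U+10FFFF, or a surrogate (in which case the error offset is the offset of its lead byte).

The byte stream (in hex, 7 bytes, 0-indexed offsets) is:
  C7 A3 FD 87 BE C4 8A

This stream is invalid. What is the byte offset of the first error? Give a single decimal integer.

Answer: 2

Derivation:
Byte[0]=C7: 2-byte lead, need 1 cont bytes. acc=0x7
Byte[1]=A3: continuation. acc=(acc<<6)|0x23=0x1E3
Completed: cp=U+01E3 (starts at byte 0)
Byte[2]=FD: INVALID lead byte (not 0xxx/110x/1110/11110)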